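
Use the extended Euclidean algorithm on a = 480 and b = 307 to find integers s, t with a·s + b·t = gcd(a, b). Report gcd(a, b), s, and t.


Euclidean algorithm on (480, 307) — divide until remainder is 0:
  480 = 1 · 307 + 173
  307 = 1 · 173 + 134
  173 = 1 · 134 + 39
  134 = 3 · 39 + 17
  39 = 2 · 17 + 5
  17 = 3 · 5 + 2
  5 = 2 · 2 + 1
  2 = 2 · 1 + 0
gcd(480, 307) = 1.
Track Bezout coefficients alongside the remainders: start with r₀ = 480 = a·1 + b·0 (s = 1, t = 0) and r₁ = 307 = a·0 + b·1 (s = 0, t = 1); each new remainder r_{k+1} = r_{k-1} − q_k·r_k inherits s_{k+1} = s_{k-1} − q_k·s_k, t_{k+1} = t_{k-1} − q_k·t_k, so r_k = a·s_k + b·t_k at every step:
  q = 1: r = 173, s = 1 − 1·0 = 1, t = 0 − 1·1 = -1  (check: 480·1 + 307·(-1) = 173)
  q = 1: r = 134, s = 0 − 1·1 = -1, t = 1 − 1·(-1) = 2  (check: 480·(-1) + 307·2 = 134)
  q = 1: r = 39, s = 1 − 1·(-1) = 2, t = -1 − 1·2 = -3  (check: 480·2 + 307·(-3) = 39)
  q = 3: r = 17, s = -1 − 3·2 = -7, t = 2 − 3·(-3) = 11  (check: 480·(-7) + 307·11 = 17)
  q = 2: r = 5, s = 2 − 2·(-7) = 16, t = -3 − 2·11 = -25  (check: 480·16 + 307·(-25) = 5)
  q = 3: r = 2, s = -7 − 3·16 = -55, t = 11 − 3·(-25) = 86  (check: 480·(-55) + 307·86 = 2)
  q = 2: r = 1, s = 16 − 2·(-55) = 126, t = -25 − 2·86 = -197  (check: 480·126 + 307·(-197) = 1)
The row with r = 1 (the gcd) gives the Bezout coefficients s = 126, t = -197.
Result: 480 · (126) + 307 · (-197) = 1.

gcd(480, 307) = 1; s = 126, t = -197 (check: 480·126 + 307·(-197) = 1).


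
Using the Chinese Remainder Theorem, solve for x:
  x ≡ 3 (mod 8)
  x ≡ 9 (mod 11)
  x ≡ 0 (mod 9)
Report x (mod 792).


Moduli 8, 11, 9 are pairwise coprime; by CRT there is a unique solution modulo M = 8 · 11 · 9 = 792.
Solve pairwise, accumulating the modulus:
  Start with x ≡ 3 (mod 8).
  Combine with x ≡ 9 (mod 11): since gcd(8, 11) = 1, we get a unique residue mod 88.
    Write x = 3 + 8·t and substitute into x ≡ 9 (mod 11): 8·t ≡ 9 − 3 = 6 (mod 11).
    The inverse of 8 mod 11 is 7 (since 8·7 = 56 = 5·11 + 1), so t ≡ 7·6 = 42 ≡ 9 (mod 11).
    Then x = 3 + 8·9 = 75, valid modulo lcm(8, 11) = 88: x ≡ 75 (mod 88).
  Combine with x ≡ 0 (mod 9): since gcd(88, 9) = 1, we get a unique residue mod 792.
    Write x = 75 + 88·t and substitute into x ≡ 0 (mod 9): 88·t ≡ 0 − 75 = -75 (mod 9).
    Reduce coefficients mod 9: 7·t ≡ 6 (mod 9).
    The inverse of 7 mod 9 is 4 (since 7·4 = 28 = 3·9 + 1), so t ≡ 4·6 = 24 ≡ 6 (mod 9).
    Then x = 75 + 88·6 = 603, valid modulo lcm(88, 9) = 792: x ≡ 603 (mod 792).
Verify: 603 mod 8 = 3 ✓, 603 mod 11 = 9 ✓, 603 mod 9 = 0 ✓.

x ≡ 603 (mod 792).


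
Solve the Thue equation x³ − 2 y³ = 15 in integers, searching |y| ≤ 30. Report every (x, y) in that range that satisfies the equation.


The equation is x³ - 2y³ = 15. For fixed y, x³ = 2·y³ + 15, so a solution requires the RHS to be a perfect cube.
Strategy: iterate y from -30 to 30, compute RHS = 2·y³ + 15, and check whether it is a (positive or negative) perfect cube.
Check small values of y:
  y = 0: RHS = 15 is not a perfect cube.
  y = 1: RHS = 17 is not a perfect cube.
  y = -1: RHS = 13 is not a perfect cube.
  y = 2: RHS = 31 is not a perfect cube.
  y = -2: RHS = -1 = (-1)³ ⇒ x = -1 works.
  y = 3: RHS = 69 is not a perfect cube.
  y = -3: RHS = -39 is not a perfect cube.
Continuing the search up to |y| = 30 finds no further solutions beyond those listed.
Collected solutions: (-1, -2).

Solutions (with |y| ≤ 30): (-1, -2).


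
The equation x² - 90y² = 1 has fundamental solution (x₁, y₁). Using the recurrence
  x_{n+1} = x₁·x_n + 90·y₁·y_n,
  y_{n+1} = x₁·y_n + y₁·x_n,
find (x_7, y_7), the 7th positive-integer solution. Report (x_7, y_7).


Step 1: Find the fundamental solution (x₁, y₁) of x² - 90y² = 1.
  Expand √90 as a continued fraction. a₀ = ⌊√90⌋ = 9; iterate m_{k+1} = d_k·a_k − m_k, d_{k+1} = (90 − m_{k+1}²)/d_k, a_{k+1} = ⌊(a₀ + m_{k+1})/d_{k+1}⌋ (starting m₀ = 0, d₀ = 1), with convergents p_k = a_k·p_{k-1} + p_{k-2}, q_k = a_k·q_{k-1} + q_{k-2} (p₋₁ = 1, q₋₁ = 0):
  k = 0: a₀ = 9; p₀/q₀ = 9/1; p₀² − 90·q₀² = 81 − 90 = -9.
  k = 1: m = 9, d = 9, a = ⌊(9 + 9)/9⌋ = 2; p/q = (2·9 + 1)/(2·1 + 0) = 19/2; p² − 90·q² = 361 − 360 = 1.
  The first convergent with p² − 90·q² = 1 gives the fundamental solution (x₁, y₁) = (19, 2).
Step 2: Apply the recurrence (x_{n+1}, y_{n+1}) = (x₁x_n + 90y₁y_n, x₁y_n + y₁x_n) repeatedly.
  From (x_1, y_1) = (19, 2): x_2 = 19·19 + 90·2·2 = 721; y_2 = 19·2 + 2·19 = 76.
  From (x_2, y_2) = (721, 76): x_3 = 19·721 + 90·2·76 = 27379; y_3 = 19·76 + 2·721 = 2886.
  From (x_3, y_3) = (27379, 2886): x_4 = 19·27379 + 90·2·2886 = 1039681; y_4 = 19·2886 + 2·27379 = 109592.
  From (x_4, y_4) = (1039681, 109592): x_5 = 19·1039681 + 90·2·109592 = 39480499; y_5 = 19·109592 + 2·1039681 = 4161610.
  From (x_5, y_5) = (39480499, 4161610): x_6 = 19·39480499 + 90·2·4161610 = 1499219281; y_6 = 19·4161610 + 2·39480499 = 158031588.
  From (x_6, y_6) = (1499219281, 158031588): x_7 = 19·1499219281 + 90·2·158031588 = 56930852179; y_7 = 19·158031588 + 2·1499219281 = 6001038734.
Step 3: Verify x_7² - 90·y_7² = 3241121929827149048041 - 3241121929827149048040 = 1 (should be 1). ✓

(x_1, y_1) = (19, 2); (x_7, y_7) = (56930852179, 6001038734).


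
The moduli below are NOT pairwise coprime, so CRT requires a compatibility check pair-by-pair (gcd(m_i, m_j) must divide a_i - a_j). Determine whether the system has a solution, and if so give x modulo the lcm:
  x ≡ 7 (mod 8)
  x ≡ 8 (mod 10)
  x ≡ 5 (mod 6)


Moduli 8, 10, 6 are not pairwise coprime, so CRT works modulo lcm(m_i) when all pairwise compatibility conditions hold.
Pairwise compatibility: gcd(m_i, m_j) must divide a_i - a_j for every pair.
Merge one congruence at a time:
  Start: x ≡ 7 (mod 8).
  Combine with x ≡ 8 (mod 10): gcd(8, 10) = 2, and 8 - 7 = 1 is NOT divisible by 2.
    ⇒ system is inconsistent (no integer solution).

No solution (the system is inconsistent).


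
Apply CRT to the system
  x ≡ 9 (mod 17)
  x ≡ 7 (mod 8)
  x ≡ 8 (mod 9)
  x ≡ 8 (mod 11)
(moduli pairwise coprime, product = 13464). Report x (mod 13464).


Product of moduli M = 17 · 8 · 9 · 11 = 13464.
Merge one congruence at a time:
  Start: x ≡ 9 (mod 17).
  Combine with x ≡ 7 (mod 8); new modulus lcm = 136.
    Write x = 9 + 17·t and substitute into x ≡ 7 (mod 8): 17·t ≡ 7 − 9 = -2 (mod 8).
    Reduce coefficients mod 8: 1·t ≡ 6 (mod 8).
    So t ≡ 6 (mod 8).
    Then x = 9 + 17·6 = 111, valid modulo lcm(17, 8) = 136: x ≡ 111 (mod 136).
  Combine with x ≡ 8 (mod 9); new modulus lcm = 1224.
    Write x = 111 + 136·t and substitute into x ≡ 8 (mod 9): 136·t ≡ 8 − 111 = -103 (mod 9).
    Reduce coefficients mod 9: 1·t ≡ 5 (mod 9).
    So t ≡ 5 (mod 9).
    Then x = 111 + 136·5 = 791, valid modulo lcm(136, 9) = 1224: x ≡ 791 (mod 1224).
  Combine with x ≡ 8 (mod 11); new modulus lcm = 13464.
    Write x = 791 + 1224·t and substitute into x ≡ 8 (mod 11): 1224·t ≡ 8 − 791 = -783 (mod 11).
    Reduce coefficients mod 11: 3·t ≡ 9 (mod 11).
    The inverse of 3 mod 11 is 4 (since 3·4 = 12 = 1·11 + 1), so t ≡ 4·9 = 36 ≡ 3 (mod 11).
    Then x = 791 + 1224·3 = 4463, valid modulo lcm(1224, 11) = 13464: x ≡ 4463 (mod 13464).
Verify against each original: 4463 mod 17 = 9, 4463 mod 8 = 7, 4463 mod 9 = 8, 4463 mod 11 = 8.

x ≡ 4463 (mod 13464).


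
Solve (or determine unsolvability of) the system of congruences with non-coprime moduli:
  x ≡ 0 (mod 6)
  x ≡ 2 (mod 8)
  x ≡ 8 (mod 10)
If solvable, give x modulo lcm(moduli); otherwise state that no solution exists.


Moduli 6, 8, 10 are not pairwise coprime, so CRT works modulo lcm(m_i) when all pairwise compatibility conditions hold.
Pairwise compatibility: gcd(m_i, m_j) must divide a_i - a_j for every pair.
Merge one congruence at a time:
  Start: x ≡ 0 (mod 6).
  Combine with x ≡ 2 (mod 8): gcd(6, 8) = 2; 2 - 0 = 2, which IS divisible by 2, so compatible.
    Write x = 0 + 6·t and substitute into x ≡ 2 (mod 8): 6·t ≡ 2 − 0 = 2 (mod 8).
    Divide the congruence (and modulus) by g = 2: 3·t ≡ 1 (mod 4).
    The inverse of 3 mod 4 is 3 (since 3·3 = 9 = 2·4 + 1), so t ≡ 3·1 = 3 ≡ 3 (mod 4).
    Then x = 0 + 6·3 = 18, valid modulo lcm(6, 8) = 24: x ≡ 18 (mod 24).
  Combine with x ≡ 8 (mod 10): gcd(24, 10) = 2; 8 - 18 = -10, which IS divisible by 2, so compatible.
    Write x = 18 + 24·t and substitute into x ≡ 8 (mod 10): 24·t ≡ 8 − 18 = -10 (mod 10).
    Divide the congruence (and modulus) by g = 2: 12·t ≡ -5 (mod 5).
    Reduce coefficients mod 5: 2·t ≡ 0 (mod 5).
    The inverse of 2 mod 5 is 3 (since 2·3 = 6 = 1·5 + 1), so t ≡ 3·0 = 0 ≡ 0 (mod 5).
    Then x = 18 + 24·0 = 18, valid modulo lcm(24, 10) = 120: x ≡ 18 (mod 120).
Verify: 18 mod 6 = 0, 18 mod 8 = 2, 18 mod 10 = 8.

x ≡ 18 (mod 120).


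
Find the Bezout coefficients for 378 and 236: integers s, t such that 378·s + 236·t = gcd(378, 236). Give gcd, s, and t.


Euclidean algorithm on (378, 236) — divide until remainder is 0:
  378 = 1 · 236 + 142
  236 = 1 · 142 + 94
  142 = 1 · 94 + 48
  94 = 1 · 48 + 46
  48 = 1 · 46 + 2
  46 = 23 · 2 + 0
gcd(378, 236) = 2.
Track Bezout coefficients alongside the remainders: start with r₀ = 378 = a·1 + b·0 (s = 1, t = 0) and r₁ = 236 = a·0 + b·1 (s = 0, t = 1); each new remainder r_{k+1} = r_{k-1} − q_k·r_k inherits s_{k+1} = s_{k-1} − q_k·s_k, t_{k+1} = t_{k-1} − q_k·t_k, so r_k = a·s_k + b·t_k at every step:
  q = 1: r = 142, s = 1 − 1·0 = 1, t = 0 − 1·1 = -1  (check: 378·1 + 236·(-1) = 142)
  q = 1: r = 94, s = 0 − 1·1 = -1, t = 1 − 1·(-1) = 2  (check: 378·(-1) + 236·2 = 94)
  q = 1: r = 48, s = 1 − 1·(-1) = 2, t = -1 − 1·2 = -3  (check: 378·2 + 236·(-3) = 48)
  q = 1: r = 46, s = -1 − 1·2 = -3, t = 2 − 1·(-3) = 5  (check: 378·(-3) + 236·5 = 46)
  q = 1: r = 2, s = 2 − 1·(-3) = 5, t = -3 − 1·5 = -8  (check: 378·5 + 236·(-8) = 2)
The row with r = 2 (the gcd) gives the Bezout coefficients s = 5, t = -8.
Result: 378 · (5) + 236 · (-8) = 2.

gcd(378, 236) = 2; s = 5, t = -8 (check: 378·5 + 236·(-8) = 2).


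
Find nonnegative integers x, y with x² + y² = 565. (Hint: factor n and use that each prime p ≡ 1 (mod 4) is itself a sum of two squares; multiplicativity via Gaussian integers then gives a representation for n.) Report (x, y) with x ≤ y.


Step 1: Factor n = 565 = 5 · 113.
Step 2: Check the mod-4 condition on each prime factor: 5 ≡ 1 (mod 4), exponent 1; 113 ≡ 1 (mod 4), exponent 1.
All primes ≡ 3 (mod 4) appear to even exponent (or don't appear), so by the two-squares theorem n IS expressible as a sum of two squares.
Step 3: Build a representation. Here n = 5 · 113 is a product of primes ≡ 1 (mod 4). Each prime p ≡ 1 (mod 4) is itself a sum of two squares; find a² by testing p − a² for a perfect square:
  5: 5 − 1² = 4 = 2² ⇒ 5 = 1² + 2².
  113: 113 − 1² = 112, 113 − 2² = 109, 113 − 3² = 104, 113 − 4² = 97, 113 − 5² = 88, 113 − 6² = 77, 113 − 7² = 64 = 8² ⇒ 113 = 7² + 8².
  Combine using the Brahmagupta–Fibonacci identity (a² + b²)(c² + d²) = (ac − bd)² + (ad + bc)² = (ac + bd)² + (ad − bc)²:
  5 · 113 = 565: from (1² + 2²)(7² + 8²), take (1·7 − 2·8, 1·8 + 2·7) = (7 − 16, 8 + 14) = (-9, 22); dropping signs (only squares matter) gives (9, 22); check 9² + 22² = 81 + 484 = 565 ✓.
Step 4: Order so x ≤ y and verify: 9² + 22² = 81 + 484 = 565 = n. ✓

n = 565 = 9² + 22² (one valid representation with x ≤ y).


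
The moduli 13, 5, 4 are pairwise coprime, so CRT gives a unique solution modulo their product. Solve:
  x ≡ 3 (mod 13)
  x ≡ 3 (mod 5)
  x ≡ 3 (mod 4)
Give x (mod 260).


Moduli 13, 5, 4 are pairwise coprime; by CRT there is a unique solution modulo M = 13 · 5 · 4 = 260.
Solve pairwise, accumulating the modulus:
  Start with x ≡ 3 (mod 13).
  Combine with x ≡ 3 (mod 5): since gcd(13, 5) = 1, we get a unique residue mod 65.
    Write x = 3 + 13·t and substitute into x ≡ 3 (mod 5): 13·t ≡ 3 − 3 = 0 (mod 5).
    Reduce coefficients mod 5: 3·t ≡ 0 (mod 5).
    The inverse of 3 mod 5 is 2 (since 3·2 = 6 = 1·5 + 1), so t ≡ 2·0 = 0 ≡ 0 (mod 5).
    Then x = 3 + 13·0 = 3, valid modulo lcm(13, 5) = 65: x ≡ 3 (mod 65).
  Combine with x ≡ 3 (mod 4): since gcd(65, 4) = 1, we get a unique residue mod 260.
    Write x = 3 + 65·t and substitute into x ≡ 3 (mod 4): 65·t ≡ 3 − 3 = 0 (mod 4).
    Reduce coefficients mod 4: 1·t ≡ 0 (mod 4).
    So t ≡ 0 (mod 4).
    Then x = 3 + 65·0 = 3, valid modulo lcm(65, 4) = 260: x ≡ 3 (mod 260).
Verify: 3 mod 13 = 3 ✓, 3 mod 5 = 3 ✓, 3 mod 4 = 3 ✓.

x ≡ 3 (mod 260).


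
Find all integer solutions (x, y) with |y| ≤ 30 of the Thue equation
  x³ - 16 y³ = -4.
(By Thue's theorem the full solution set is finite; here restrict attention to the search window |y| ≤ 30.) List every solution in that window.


The equation is x³ - 16y³ = -4. For fixed y, x³ = 16·y³ − 4, so a solution requires the RHS to be a perfect cube.
Strategy: iterate y from -30 to 30, compute RHS = 16·y³ − 4, and check whether it is a (positive or negative) perfect cube.
Check small values of y:
  y = 0: RHS = -4 is not a perfect cube.
  y = 1: RHS = 12 is not a perfect cube.
  y = -1: RHS = -20 is not a perfect cube.
  y = 2: RHS = 124 is not a perfect cube.
  y = -2: RHS = -132 is not a perfect cube.
  y = 3: RHS = 428 is not a perfect cube.
  y = -3: RHS = -436 is not a perfect cube.
Continuing the search up to |y| = 30 finds no solutions either.
No (x, y) in the scanned range satisfies the equation.

No integer solutions with |y| ≤ 30.


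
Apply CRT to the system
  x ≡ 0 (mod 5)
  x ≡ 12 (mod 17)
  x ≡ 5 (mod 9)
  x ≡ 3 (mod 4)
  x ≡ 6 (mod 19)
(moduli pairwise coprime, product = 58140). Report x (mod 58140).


Product of moduli M = 5 · 17 · 9 · 4 · 19 = 58140.
Merge one congruence at a time:
  Start: x ≡ 0 (mod 5).
  Combine with x ≡ 12 (mod 17); new modulus lcm = 85.
    Write x = 0 + 5·t and substitute into x ≡ 12 (mod 17): 5·t ≡ 12 − 0 = 12 (mod 17).
    The inverse of 5 mod 17 is 7 (since 5·7 = 35 = 2·17 + 1), so t ≡ 7·12 = 84 ≡ 16 (mod 17).
    Then x = 0 + 5·16 = 80, valid modulo lcm(5, 17) = 85: x ≡ 80 (mod 85).
  Combine with x ≡ 5 (mod 9); new modulus lcm = 765.
    Write x = 80 + 85·t and substitute into x ≡ 5 (mod 9): 85·t ≡ 5 − 80 = -75 (mod 9).
    Reduce coefficients mod 9: 4·t ≡ 6 (mod 9).
    The inverse of 4 mod 9 is 7 (since 4·7 = 28 = 3·9 + 1), so t ≡ 7·6 = 42 ≡ 6 (mod 9).
    Then x = 80 + 85·6 = 590, valid modulo lcm(85, 9) = 765: x ≡ 590 (mod 765).
  Combine with x ≡ 3 (mod 4); new modulus lcm = 3060.
    Write x = 590 + 765·t and substitute into x ≡ 3 (mod 4): 765·t ≡ 3 − 590 = -587 (mod 4).
    Reduce coefficients mod 4: 1·t ≡ 1 (mod 4).
    So t ≡ 1 (mod 4).
    Then x = 590 + 765·1 = 1355, valid modulo lcm(765, 4) = 3060: x ≡ 1355 (mod 3060).
  Combine with x ≡ 6 (mod 19); new modulus lcm = 58140.
    Write x = 1355 + 3060·t and substitute into x ≡ 6 (mod 19): 3060·t ≡ 6 − 1355 = -1349 (mod 19).
    Reduce coefficients mod 19: 1·t ≡ 0 (mod 19).
    So t ≡ 0 (mod 19).
    Then x = 1355 + 3060·0 = 1355, valid modulo lcm(3060, 19) = 58140: x ≡ 1355 (mod 58140).
Verify against each original: 1355 mod 5 = 0, 1355 mod 17 = 12, 1355 mod 9 = 5, 1355 mod 4 = 3, 1355 mod 19 = 6.

x ≡ 1355 (mod 58140).


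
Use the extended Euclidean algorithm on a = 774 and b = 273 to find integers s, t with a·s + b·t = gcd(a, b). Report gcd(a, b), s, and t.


Euclidean algorithm on (774, 273) — divide until remainder is 0:
  774 = 2 · 273 + 228
  273 = 1 · 228 + 45
  228 = 5 · 45 + 3
  45 = 15 · 3 + 0
gcd(774, 273) = 3.
Track Bezout coefficients alongside the remainders: start with r₀ = 774 = a·1 + b·0 (s = 1, t = 0) and r₁ = 273 = a·0 + b·1 (s = 0, t = 1); each new remainder r_{k+1} = r_{k-1} − q_k·r_k inherits s_{k+1} = s_{k-1} − q_k·s_k, t_{k+1} = t_{k-1} − q_k·t_k, so r_k = a·s_k + b·t_k at every step:
  q = 2: r = 228, s = 1 − 2·0 = 1, t = 0 − 2·1 = -2  (check: 774·1 + 273·(-2) = 228)
  q = 1: r = 45, s = 0 − 1·1 = -1, t = 1 − 1·(-2) = 3  (check: 774·(-1) + 273·3 = 45)
  q = 5: r = 3, s = 1 − 5·(-1) = 6, t = -2 − 5·3 = -17  (check: 774·6 + 273·(-17) = 3)
The row with r = 3 (the gcd) gives the Bezout coefficients s = 6, t = -17.
Result: 774 · (6) + 273 · (-17) = 3.

gcd(774, 273) = 3; s = 6, t = -17 (check: 774·6 + 273·(-17) = 3).


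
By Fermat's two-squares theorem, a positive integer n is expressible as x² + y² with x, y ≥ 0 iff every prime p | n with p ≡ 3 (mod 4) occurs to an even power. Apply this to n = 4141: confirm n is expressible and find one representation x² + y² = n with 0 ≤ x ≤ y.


Step 1: Factor n = 4141 = 41 · 101.
Step 2: Check the mod-4 condition on each prime factor: 41 ≡ 1 (mod 4), exponent 1; 101 ≡ 1 (mod 4), exponent 1.
All primes ≡ 3 (mod 4) appear to even exponent (or don't appear), so by the two-squares theorem n IS expressible as a sum of two squares.
Step 3: Build a representation. Here n = 41 · 101 is a product of primes ≡ 1 (mod 4). Each prime p ≡ 1 (mod 4) is itself a sum of two squares; find a² by testing p − a² for a perfect square:
  41: 41 − 1² = 40, 41 − 2² = 37, 41 − 3² = 32, 41 − 4² = 25 = 5² ⇒ 41 = 4² + 5².
  101: 101 − 1² = 100 = 10² ⇒ 101 = 1² + 10².
  Combine using the Brahmagupta–Fibonacci identity (a² + b²)(c² + d²) = (ac − bd)² + (ad + bc)² = (ac + bd)² + (ad − bc)²:
  41 · 101 = 4141: from (4² + 5²)(1² + 10²), take (4·1 − 5·10, 4·10 + 5·1) = (4 − 50, 40 + 5) = (-46, 45); dropping signs (only squares matter) gives (46, 45); check 46² + 45² = 2116 + 2025 = 4141 ✓.
Step 4: Order so x ≤ y and verify: 45² + 46² = 2025 + 2116 = 4141 = n. ✓

n = 4141 = 45² + 46² (one valid representation with x ≤ y).


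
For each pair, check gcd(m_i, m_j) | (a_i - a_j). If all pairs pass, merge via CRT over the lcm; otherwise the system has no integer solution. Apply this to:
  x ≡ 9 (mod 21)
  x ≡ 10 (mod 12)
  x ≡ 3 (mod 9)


Moduli 21, 12, 9 are not pairwise coprime, so CRT works modulo lcm(m_i) when all pairwise compatibility conditions hold.
Pairwise compatibility: gcd(m_i, m_j) must divide a_i - a_j for every pair.
Merge one congruence at a time:
  Start: x ≡ 9 (mod 21).
  Combine with x ≡ 10 (mod 12): gcd(21, 12) = 3, and 10 - 9 = 1 is NOT divisible by 3.
    ⇒ system is inconsistent (no integer solution).

No solution (the system is inconsistent).


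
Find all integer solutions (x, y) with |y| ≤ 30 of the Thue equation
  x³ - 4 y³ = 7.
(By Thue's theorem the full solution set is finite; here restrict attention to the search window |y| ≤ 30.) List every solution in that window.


The equation is x³ - 4y³ = 7. For fixed y, x³ = 4·y³ + 7, so a solution requires the RHS to be a perfect cube.
Strategy: iterate y from -30 to 30, compute RHS = 4·y³ + 7, and check whether it is a (positive or negative) perfect cube.
Check small values of y:
  y = 0: RHS = 7 is not a perfect cube.
  y = 1: RHS = 11 is not a perfect cube.
  y = -1: RHS = 3 is not a perfect cube.
  y = 2: RHS = 39 is not a perfect cube.
  y = -2: RHS = -25 is not a perfect cube.
  y = 3: RHS = 115 is not a perfect cube.
  y = -3: RHS = -101 is not a perfect cube.
Continuing the search up to |y| = 30 finds no solutions either.
No (x, y) in the scanned range satisfies the equation.

No integer solutions with |y| ≤ 30.


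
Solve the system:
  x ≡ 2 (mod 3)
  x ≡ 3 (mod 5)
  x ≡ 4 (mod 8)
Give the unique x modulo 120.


Moduli 3, 5, 8 are pairwise coprime; by CRT there is a unique solution modulo M = 3 · 5 · 8 = 120.
Solve pairwise, accumulating the modulus:
  Start with x ≡ 2 (mod 3).
  Combine with x ≡ 3 (mod 5): since gcd(3, 5) = 1, we get a unique residue mod 15.
    Write x = 2 + 3·t and substitute into x ≡ 3 (mod 5): 3·t ≡ 3 − 2 = 1 (mod 5).
    The inverse of 3 mod 5 is 2 (since 3·2 = 6 = 1·5 + 1), so t ≡ 2·1 = 2 ≡ 2 (mod 5).
    Then x = 2 + 3·2 = 8, valid modulo lcm(3, 5) = 15: x ≡ 8 (mod 15).
  Combine with x ≡ 4 (mod 8): since gcd(15, 8) = 1, we get a unique residue mod 120.
    Write x = 8 + 15·t and substitute into x ≡ 4 (mod 8): 15·t ≡ 4 − 8 = -4 (mod 8).
    Reduce coefficients mod 8: 7·t ≡ 4 (mod 8).
    The inverse of 7 mod 8 is 7 (since 7·7 = 49 = 6·8 + 1), so t ≡ 7·4 = 28 ≡ 4 (mod 8).
    Then x = 8 + 15·4 = 68, valid modulo lcm(15, 8) = 120: x ≡ 68 (mod 120).
Verify: 68 mod 3 = 2 ✓, 68 mod 5 = 3 ✓, 68 mod 8 = 4 ✓.

x ≡ 68 (mod 120).


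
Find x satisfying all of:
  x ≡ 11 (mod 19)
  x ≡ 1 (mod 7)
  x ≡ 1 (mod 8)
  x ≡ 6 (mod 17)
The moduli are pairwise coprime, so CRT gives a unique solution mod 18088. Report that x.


Product of moduli M = 19 · 7 · 8 · 17 = 18088.
Merge one congruence at a time:
  Start: x ≡ 11 (mod 19).
  Combine with x ≡ 1 (mod 7); new modulus lcm = 133.
    Write x = 11 + 19·t and substitute into x ≡ 1 (mod 7): 19·t ≡ 1 − 11 = -10 (mod 7).
    Reduce coefficients mod 7: 5·t ≡ 4 (mod 7).
    The inverse of 5 mod 7 is 3 (since 5·3 = 15 = 2·7 + 1), so t ≡ 3·4 = 12 ≡ 5 (mod 7).
    Then x = 11 + 19·5 = 106, valid modulo lcm(19, 7) = 133: x ≡ 106 (mod 133).
  Combine with x ≡ 1 (mod 8); new modulus lcm = 1064.
    Write x = 106 + 133·t and substitute into x ≡ 1 (mod 8): 133·t ≡ 1 − 106 = -105 (mod 8).
    Reduce coefficients mod 8: 5·t ≡ 7 (mod 8).
    The inverse of 5 mod 8 is 5 (since 5·5 = 25 = 3·8 + 1), so t ≡ 5·7 = 35 ≡ 3 (mod 8).
    Then x = 106 + 133·3 = 505, valid modulo lcm(133, 8) = 1064: x ≡ 505 (mod 1064).
  Combine with x ≡ 6 (mod 17); new modulus lcm = 18088.
    Write x = 505 + 1064·t and substitute into x ≡ 6 (mod 17): 1064·t ≡ 6 − 505 = -499 (mod 17).
    Reduce coefficients mod 17: 10·t ≡ 11 (mod 17).
    The inverse of 10 mod 17 is 12 (since 10·12 = 120 = 7·17 + 1), so t ≡ 12·11 = 132 ≡ 13 (mod 17).
    Then x = 505 + 1064·13 = 14337, valid modulo lcm(1064, 17) = 18088: x ≡ 14337 (mod 18088).
Verify against each original: 14337 mod 19 = 11, 14337 mod 7 = 1, 14337 mod 8 = 1, 14337 mod 17 = 6.

x ≡ 14337 (mod 18088).


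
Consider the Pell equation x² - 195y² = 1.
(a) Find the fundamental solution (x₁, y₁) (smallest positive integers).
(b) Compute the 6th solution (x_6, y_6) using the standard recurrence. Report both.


Step 1: Find the fundamental solution (x₁, y₁) of x² - 195y² = 1.
  Expand √195 as a continued fraction. a₀ = ⌊√195⌋ = 13; iterate m_{k+1} = d_k·a_k − m_k, d_{k+1} = (195 − m_{k+1}²)/d_k, a_{k+1} = ⌊(a₀ + m_{k+1})/d_{k+1}⌋ (starting m₀ = 0, d₀ = 1), with convergents p_k = a_k·p_{k-1} + p_{k-2}, q_k = a_k·q_{k-1} + q_{k-2} (p₋₁ = 1, q₋₁ = 0):
  k = 0: a₀ = 13; p₀/q₀ = 13/1; p₀² − 195·q₀² = 169 − 195 = -26.
  k = 1: m = 13, d = 26, a = ⌊(13 + 13)/26⌋ = 1; p/q = (1·13 + 1)/(1·1 + 0) = 14/1; p² − 195·q² = 196 − 195 = 1.
  The first convergent with p² − 195·q² = 1 gives the fundamental solution (x₁, y₁) = (14, 1).
Step 2: Apply the recurrence (x_{n+1}, y_{n+1}) = (x₁x_n + 195y₁y_n, x₁y_n + y₁x_n) repeatedly.
  From (x_1, y_1) = (14, 1): x_2 = 14·14 + 195·1·1 = 391; y_2 = 14·1 + 1·14 = 28.
  From (x_2, y_2) = (391, 28): x_3 = 14·391 + 195·1·28 = 10934; y_3 = 14·28 + 1·391 = 783.
  From (x_3, y_3) = (10934, 783): x_4 = 14·10934 + 195·1·783 = 305761; y_4 = 14·783 + 1·10934 = 21896.
  From (x_4, y_4) = (305761, 21896): x_5 = 14·305761 + 195·1·21896 = 8550374; y_5 = 14·21896 + 1·305761 = 612305.
  From (x_5, y_5) = (8550374, 612305): x_6 = 14·8550374 + 195·1·612305 = 239104711; y_6 = 14·612305 + 1·8550374 = 17122644.
Step 3: Verify x_6² - 195·y_6² = 57171062822393521 - 57171062822393520 = 1 (should be 1). ✓

(x_1, y_1) = (14, 1); (x_6, y_6) = (239104711, 17122644).


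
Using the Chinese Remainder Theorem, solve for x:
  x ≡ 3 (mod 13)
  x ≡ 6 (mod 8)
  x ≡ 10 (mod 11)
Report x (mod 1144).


Moduli 13, 8, 11 are pairwise coprime; by CRT there is a unique solution modulo M = 13 · 8 · 11 = 1144.
Solve pairwise, accumulating the modulus:
  Start with x ≡ 3 (mod 13).
  Combine with x ≡ 6 (mod 8): since gcd(13, 8) = 1, we get a unique residue mod 104.
    Write x = 3 + 13·t and substitute into x ≡ 6 (mod 8): 13·t ≡ 6 − 3 = 3 (mod 8).
    Reduce coefficients mod 8: 5·t ≡ 3 (mod 8).
    The inverse of 5 mod 8 is 5 (since 5·5 = 25 = 3·8 + 1), so t ≡ 5·3 = 15 ≡ 7 (mod 8).
    Then x = 3 + 13·7 = 94, valid modulo lcm(13, 8) = 104: x ≡ 94 (mod 104).
  Combine with x ≡ 10 (mod 11): since gcd(104, 11) = 1, we get a unique residue mod 1144.
    Write x = 94 + 104·t and substitute into x ≡ 10 (mod 11): 104·t ≡ 10 − 94 = -84 (mod 11).
    Reduce coefficients mod 11: 5·t ≡ 4 (mod 11).
    The inverse of 5 mod 11 is 9 (since 5·9 = 45 = 4·11 + 1), so t ≡ 9·4 = 36 ≡ 3 (mod 11).
    Then x = 94 + 104·3 = 406, valid modulo lcm(104, 11) = 1144: x ≡ 406 (mod 1144).
Verify: 406 mod 13 = 3 ✓, 406 mod 8 = 6 ✓, 406 mod 11 = 10 ✓.

x ≡ 406 (mod 1144).


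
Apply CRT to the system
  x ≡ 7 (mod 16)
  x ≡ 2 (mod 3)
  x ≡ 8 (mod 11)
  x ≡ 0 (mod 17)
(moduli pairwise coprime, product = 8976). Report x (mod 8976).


Product of moduli M = 16 · 3 · 11 · 17 = 8976.
Merge one congruence at a time:
  Start: x ≡ 7 (mod 16).
  Combine with x ≡ 2 (mod 3); new modulus lcm = 48.
    Write x = 7 + 16·t and substitute into x ≡ 2 (mod 3): 16·t ≡ 2 − 7 = -5 (mod 3).
    Reduce coefficients mod 3: 1·t ≡ 1 (mod 3).
    So t ≡ 1 (mod 3).
    Then x = 7 + 16·1 = 23, valid modulo lcm(16, 3) = 48: x ≡ 23 (mod 48).
  Combine with x ≡ 8 (mod 11); new modulus lcm = 528.
    Write x = 23 + 48·t and substitute into x ≡ 8 (mod 11): 48·t ≡ 8 − 23 = -15 (mod 11).
    Reduce coefficients mod 11: 4·t ≡ 7 (mod 11).
    The inverse of 4 mod 11 is 3 (since 4·3 = 12 = 1·11 + 1), so t ≡ 3·7 = 21 ≡ 10 (mod 11).
    Then x = 23 + 48·10 = 503, valid modulo lcm(48, 11) = 528: x ≡ 503 (mod 528).
  Combine with x ≡ 0 (mod 17); new modulus lcm = 8976.
    Write x = 503 + 528·t and substitute into x ≡ 0 (mod 17): 528·t ≡ 0 − 503 = -503 (mod 17).
    Reduce coefficients mod 17: 1·t ≡ 7 (mod 17).
    So t ≡ 7 (mod 17).
    Then x = 503 + 528·7 = 4199, valid modulo lcm(528, 17) = 8976: x ≡ 4199 (mod 8976).
Verify against each original: 4199 mod 16 = 7, 4199 mod 3 = 2, 4199 mod 11 = 8, 4199 mod 17 = 0.

x ≡ 4199 (mod 8976).


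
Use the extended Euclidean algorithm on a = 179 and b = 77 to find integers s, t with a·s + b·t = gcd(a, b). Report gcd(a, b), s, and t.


Euclidean algorithm on (179, 77) — divide until remainder is 0:
  179 = 2 · 77 + 25
  77 = 3 · 25 + 2
  25 = 12 · 2 + 1
  2 = 2 · 1 + 0
gcd(179, 77) = 1.
Track Bezout coefficients alongside the remainders: start with r₀ = 179 = a·1 + b·0 (s = 1, t = 0) and r₁ = 77 = a·0 + b·1 (s = 0, t = 1); each new remainder r_{k+1} = r_{k-1} − q_k·r_k inherits s_{k+1} = s_{k-1} − q_k·s_k, t_{k+1} = t_{k-1} − q_k·t_k, so r_k = a·s_k + b·t_k at every step:
  q = 2: r = 25, s = 1 − 2·0 = 1, t = 0 − 2·1 = -2  (check: 179·1 + 77·(-2) = 25)
  q = 3: r = 2, s = 0 − 3·1 = -3, t = 1 − 3·(-2) = 7  (check: 179·(-3) + 77·7 = 2)
  q = 12: r = 1, s = 1 − 12·(-3) = 37, t = -2 − 12·7 = -86  (check: 179·37 + 77·(-86) = 1)
The row with r = 1 (the gcd) gives the Bezout coefficients s = 37, t = -86.
Result: 179 · (37) + 77 · (-86) = 1.

gcd(179, 77) = 1; s = 37, t = -86 (check: 179·37 + 77·(-86) = 1).


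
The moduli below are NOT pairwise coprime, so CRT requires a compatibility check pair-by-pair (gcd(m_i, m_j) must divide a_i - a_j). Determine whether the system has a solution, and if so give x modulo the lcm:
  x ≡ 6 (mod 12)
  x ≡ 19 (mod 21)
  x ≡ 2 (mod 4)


Moduli 12, 21, 4 are not pairwise coprime, so CRT works modulo lcm(m_i) when all pairwise compatibility conditions hold.
Pairwise compatibility: gcd(m_i, m_j) must divide a_i - a_j for every pair.
Merge one congruence at a time:
  Start: x ≡ 6 (mod 12).
  Combine with x ≡ 19 (mod 21): gcd(12, 21) = 3, and 19 - 6 = 13 is NOT divisible by 3.
    ⇒ system is inconsistent (no integer solution).

No solution (the system is inconsistent).


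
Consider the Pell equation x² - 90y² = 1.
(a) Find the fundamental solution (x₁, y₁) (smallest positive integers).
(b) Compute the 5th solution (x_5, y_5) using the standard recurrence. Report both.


Step 1: Find the fundamental solution (x₁, y₁) of x² - 90y² = 1.
  Expand √90 as a continued fraction. a₀ = ⌊√90⌋ = 9; iterate m_{k+1} = d_k·a_k − m_k, d_{k+1} = (90 − m_{k+1}²)/d_k, a_{k+1} = ⌊(a₀ + m_{k+1})/d_{k+1}⌋ (starting m₀ = 0, d₀ = 1), with convergents p_k = a_k·p_{k-1} + p_{k-2}, q_k = a_k·q_{k-1} + q_{k-2} (p₋₁ = 1, q₋₁ = 0):
  k = 0: a₀ = 9; p₀/q₀ = 9/1; p₀² − 90·q₀² = 81 − 90 = -9.
  k = 1: m = 9, d = 9, a = ⌊(9 + 9)/9⌋ = 2; p/q = (2·9 + 1)/(2·1 + 0) = 19/2; p² − 90·q² = 361 − 360 = 1.
  The first convergent with p² − 90·q² = 1 gives the fundamental solution (x₁, y₁) = (19, 2).
Step 2: Apply the recurrence (x_{n+1}, y_{n+1}) = (x₁x_n + 90y₁y_n, x₁y_n + y₁x_n) repeatedly.
  From (x_1, y_1) = (19, 2): x_2 = 19·19 + 90·2·2 = 721; y_2 = 19·2 + 2·19 = 76.
  From (x_2, y_2) = (721, 76): x_3 = 19·721 + 90·2·76 = 27379; y_3 = 19·76 + 2·721 = 2886.
  From (x_3, y_3) = (27379, 2886): x_4 = 19·27379 + 90·2·2886 = 1039681; y_4 = 19·2886 + 2·27379 = 109592.
  From (x_4, y_4) = (1039681, 109592): x_5 = 19·1039681 + 90·2·109592 = 39480499; y_5 = 19·109592 + 2·1039681 = 4161610.
Step 3: Verify x_5² - 90·y_5² = 1558709801289001 - 1558709801289000 = 1 (should be 1). ✓

(x_1, y_1) = (19, 2); (x_5, y_5) = (39480499, 4161610).


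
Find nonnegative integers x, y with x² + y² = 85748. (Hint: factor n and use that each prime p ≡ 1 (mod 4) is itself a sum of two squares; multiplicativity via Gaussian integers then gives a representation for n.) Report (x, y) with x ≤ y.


Step 1: Factor n = 85748 = 2^2 · 13 · 17 · 97.
Step 2: Check the mod-4 condition on each prime factor: 2 = 2 (special); 13 ≡ 1 (mod 4), exponent 1; 17 ≡ 1 (mod 4), exponent 1; 97 ≡ 1 (mod 4), exponent 1.
All primes ≡ 3 (mod 4) appear to even exponent (or don't appear), so by the two-squares theorem n IS expressible as a sum of two squares.
Step 3: Build a representation. Group n = k² · m with k = 2 and m = 13 · 17 · 97 = 21437 (a product of primes ≡ 1 (mod 4)); a representation of m scales to one of n via (k·x)² + (k·y)² = k²(x² + y²). Each prime p ≡ 1 (mod 4) is itself a sum of two squares; find a² by testing p − a² for a perfect square:
  13: 13 − 1² = 12, 13 − 2² = 9 = 3² ⇒ 13 = 2² + 3².
  17: 17 − 1² = 16 = 4² ⇒ 17 = 1² + 4².
  97: 97 − 1² = 96, 97 − 2² = 93, 97 − 3² = 88, 97 − 4² = 81 = 9² ⇒ 97 = 4² + 9².
  Combine using the Brahmagupta–Fibonacci identity (a² + b²)(c² + d²) = (ac − bd)² + (ad + bc)² = (ac + bd)² + (ad − bc)²:
  13 · 17 = 221: from (2² + 3²)(1² + 4²), take (2·1 − 3·4, 2·4 + 3·1) = (2 − 12, 8 + 3) = (-10, 11); dropping signs (only squares matter) gives (10, 11); check 10² + 11² = 100 + 121 = 221 ✓.
  221 · 97 = 21437: from (10² + 11²)(4² + 9²), take (10·4 − 11·9, 10·9 + 11·4) = (40 − 99, 90 + 44) = (-59, 134); dropping signs (only squares matter) gives (59, 134); check 59² + 134² = 3481 + 17956 = 21437 ✓.
  Scale by k = 2: (2·59, 2·134) = (118, 268).
Step 4: Order so x ≤ y and verify: 118² + 268² = 13924 + 71824 = 85748 = n. ✓

n = 85748 = 118² + 268² (one valid representation with x ≤ y).


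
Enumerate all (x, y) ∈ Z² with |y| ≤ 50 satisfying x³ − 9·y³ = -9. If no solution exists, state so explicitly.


The equation is x³ - 9y³ = -9. For fixed y, x³ = 9·y³ − 9, so a solution requires the RHS to be a perfect cube.
Strategy: iterate y from -50 to 50, compute RHS = 9·y³ − 9, and check whether it is a (positive or negative) perfect cube.
Check small values of y:
  y = 0: RHS = -9 is not a perfect cube.
  y = 1: RHS = 0 = (0)³ ⇒ x = 0 works.
  y = -1: RHS = -18 is not a perfect cube.
  y = 2: RHS = 63 is not a perfect cube.
  y = -2: RHS = -81 is not a perfect cube.
  y = 3: RHS = 234 is not a perfect cube.
  y = -3: RHS = -252 is not a perfect cube.
Continuing the search up to |y| = 50 finds no further solutions beyond those listed.
Collected solutions: (0, 1).

Solutions (with |y| ≤ 50): (0, 1).


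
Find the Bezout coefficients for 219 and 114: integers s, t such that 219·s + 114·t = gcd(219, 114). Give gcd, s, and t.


Euclidean algorithm on (219, 114) — divide until remainder is 0:
  219 = 1 · 114 + 105
  114 = 1 · 105 + 9
  105 = 11 · 9 + 6
  9 = 1 · 6 + 3
  6 = 2 · 3 + 0
gcd(219, 114) = 3.
Track Bezout coefficients alongside the remainders: start with r₀ = 219 = a·1 + b·0 (s = 1, t = 0) and r₁ = 114 = a·0 + b·1 (s = 0, t = 1); each new remainder r_{k+1} = r_{k-1} − q_k·r_k inherits s_{k+1} = s_{k-1} − q_k·s_k, t_{k+1} = t_{k-1} − q_k·t_k, so r_k = a·s_k + b·t_k at every step:
  q = 1: r = 105, s = 1 − 1·0 = 1, t = 0 − 1·1 = -1  (check: 219·1 + 114·(-1) = 105)
  q = 1: r = 9, s = 0 − 1·1 = -1, t = 1 − 1·(-1) = 2  (check: 219·(-1) + 114·2 = 9)
  q = 11: r = 6, s = 1 − 11·(-1) = 12, t = -1 − 11·2 = -23  (check: 219·12 + 114·(-23) = 6)
  q = 1: r = 3, s = -1 − 1·12 = -13, t = 2 − 1·(-23) = 25  (check: 219·(-13) + 114·25 = 3)
The row with r = 3 (the gcd) gives the Bezout coefficients s = -13, t = 25.
Result: 219 · (-13) + 114 · (25) = 3.

gcd(219, 114) = 3; s = -13, t = 25 (check: 219·(-13) + 114·25 = 3).


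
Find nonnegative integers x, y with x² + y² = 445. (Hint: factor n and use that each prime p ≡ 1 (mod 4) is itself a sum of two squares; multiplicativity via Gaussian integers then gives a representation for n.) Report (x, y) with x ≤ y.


Step 1: Factor n = 445 = 5 · 89.
Step 2: Check the mod-4 condition on each prime factor: 5 ≡ 1 (mod 4), exponent 1; 89 ≡ 1 (mod 4), exponent 1.
All primes ≡ 3 (mod 4) appear to even exponent (or don't appear), so by the two-squares theorem n IS expressible as a sum of two squares.
Step 3: Build a representation. Here n = 5 · 89 is a product of primes ≡ 1 (mod 4). Each prime p ≡ 1 (mod 4) is itself a sum of two squares; find a² by testing p − a² for a perfect square:
  5: 5 − 1² = 4 = 2² ⇒ 5 = 1² + 2².
  89: 89 − 1² = 88, 89 − 2² = 85, 89 − 3² = 80, 89 − 4² = 73, 89 − 5² = 64 = 8² ⇒ 89 = 5² + 8².
  Combine using the Brahmagupta–Fibonacci identity (a² + b²)(c² + d²) = (ac − bd)² + (ad + bc)² = (ac + bd)² + (ad − bc)²:
  5 · 89 = 445: from (1² + 2²)(5² + 8²), take (1·5 − 2·8, 1·8 + 2·5) = (5 − 16, 8 + 10) = (-11, 18); dropping signs (only squares matter) gives (11, 18); check 11² + 18² = 121 + 324 = 445 ✓.
Step 4: Order so x ≤ y and verify: 11² + 18² = 121 + 324 = 445 = n. ✓

n = 445 = 11² + 18² (one valid representation with x ≤ y).


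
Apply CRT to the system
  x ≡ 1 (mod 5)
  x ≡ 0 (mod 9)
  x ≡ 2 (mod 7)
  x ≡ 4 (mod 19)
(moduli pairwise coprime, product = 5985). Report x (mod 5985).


Product of moduli M = 5 · 9 · 7 · 19 = 5985.
Merge one congruence at a time:
  Start: x ≡ 1 (mod 5).
  Combine with x ≡ 0 (mod 9); new modulus lcm = 45.
    Write x = 1 + 5·t and substitute into x ≡ 0 (mod 9): 5·t ≡ 0 − 1 = -1 (mod 9).
    Reduce coefficients mod 9: 5·t ≡ 8 (mod 9).
    The inverse of 5 mod 9 is 2 (since 5·2 = 10 = 1·9 + 1), so t ≡ 2·8 = 16 ≡ 7 (mod 9).
    Then x = 1 + 5·7 = 36, valid modulo lcm(5, 9) = 45: x ≡ 36 (mod 45).
  Combine with x ≡ 2 (mod 7); new modulus lcm = 315.
    Write x = 36 + 45·t and substitute into x ≡ 2 (mod 7): 45·t ≡ 2 − 36 = -34 (mod 7).
    Reduce coefficients mod 7: 3·t ≡ 1 (mod 7).
    The inverse of 3 mod 7 is 5 (since 3·5 = 15 = 2·7 + 1), so t ≡ 5·1 = 5 ≡ 5 (mod 7).
    Then x = 36 + 45·5 = 261, valid modulo lcm(45, 7) = 315: x ≡ 261 (mod 315).
  Combine with x ≡ 4 (mod 19); new modulus lcm = 5985.
    Write x = 261 + 315·t and substitute into x ≡ 4 (mod 19): 315·t ≡ 4 − 261 = -257 (mod 19).
    Reduce coefficients mod 19: 11·t ≡ 9 (mod 19).
    The inverse of 11 mod 19 is 7 (since 11·7 = 77 = 4·19 + 1), so t ≡ 7·9 = 63 ≡ 6 (mod 19).
    Then x = 261 + 315·6 = 2151, valid modulo lcm(315, 19) = 5985: x ≡ 2151 (mod 5985).
Verify against each original: 2151 mod 5 = 1, 2151 mod 9 = 0, 2151 mod 7 = 2, 2151 mod 19 = 4.

x ≡ 2151 (mod 5985).


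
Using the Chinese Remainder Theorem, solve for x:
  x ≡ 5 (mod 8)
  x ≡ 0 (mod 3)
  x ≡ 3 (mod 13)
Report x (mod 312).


Moduli 8, 3, 13 are pairwise coprime; by CRT there is a unique solution modulo M = 8 · 3 · 13 = 312.
Solve pairwise, accumulating the modulus:
  Start with x ≡ 5 (mod 8).
  Combine with x ≡ 0 (mod 3): since gcd(8, 3) = 1, we get a unique residue mod 24.
    Write x = 5 + 8·t and substitute into x ≡ 0 (mod 3): 8·t ≡ 0 − 5 = -5 (mod 3).
    Reduce coefficients mod 3: 2·t ≡ 1 (mod 3).
    The inverse of 2 mod 3 is 2 (since 2·2 = 4 = 1·3 + 1), so t ≡ 2·1 = 2 ≡ 2 (mod 3).
    Then x = 5 + 8·2 = 21, valid modulo lcm(8, 3) = 24: x ≡ 21 (mod 24).
  Combine with x ≡ 3 (mod 13): since gcd(24, 13) = 1, we get a unique residue mod 312.
    Write x = 21 + 24·t and substitute into x ≡ 3 (mod 13): 24·t ≡ 3 − 21 = -18 (mod 13).
    Reduce coefficients mod 13: 11·t ≡ 8 (mod 13).
    The inverse of 11 mod 13 is 6 (since 11·6 = 66 = 5·13 + 1), so t ≡ 6·8 = 48 ≡ 9 (mod 13).
    Then x = 21 + 24·9 = 237, valid modulo lcm(24, 13) = 312: x ≡ 237 (mod 312).
Verify: 237 mod 8 = 5 ✓, 237 mod 3 = 0 ✓, 237 mod 13 = 3 ✓.

x ≡ 237 (mod 312).


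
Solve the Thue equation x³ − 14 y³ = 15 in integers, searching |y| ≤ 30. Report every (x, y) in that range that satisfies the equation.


The equation is x³ - 14y³ = 15. For fixed y, x³ = 14·y³ + 15, so a solution requires the RHS to be a perfect cube.
Strategy: iterate y from -30 to 30, compute RHS = 14·y³ + 15, and check whether it is a (positive or negative) perfect cube.
Check small values of y:
  y = 0: RHS = 15 is not a perfect cube.
  y = 1: RHS = 29 is not a perfect cube.
  y = -1: RHS = 1 = (1)³ ⇒ x = 1 works.
  y = 2: RHS = 127 is not a perfect cube.
  y = -2: RHS = -97 is not a perfect cube.
  y = 3: RHS = 393 is not a perfect cube.
  y = -3: RHS = -363 is not a perfect cube.
Continuing the search up to |y| = 30 finds no further solutions beyond those listed.
Collected solutions: (1, -1).

Solutions (with |y| ≤ 30): (1, -1).


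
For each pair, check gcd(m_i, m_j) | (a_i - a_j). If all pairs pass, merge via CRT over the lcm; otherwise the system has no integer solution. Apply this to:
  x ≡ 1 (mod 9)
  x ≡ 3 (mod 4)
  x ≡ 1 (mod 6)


Moduli 9, 4, 6 are not pairwise coprime, so CRT works modulo lcm(m_i) when all pairwise compatibility conditions hold.
Pairwise compatibility: gcd(m_i, m_j) must divide a_i - a_j for every pair.
Merge one congruence at a time:
  Start: x ≡ 1 (mod 9).
  Combine with x ≡ 3 (mod 4): gcd(9, 4) = 1; 3 - 1 = 2, which IS divisible by 1, so compatible.
    Write x = 1 + 9·t and substitute into x ≡ 3 (mod 4): 9·t ≡ 3 − 1 = 2 (mod 4).
    Reduce coefficients mod 4: 1·t ≡ 2 (mod 4).
    So t ≡ 2 (mod 4).
    Then x = 1 + 9·2 = 19, valid modulo lcm(9, 4) = 36: x ≡ 19 (mod 36).
  Combine with x ≡ 1 (mod 6): gcd(36, 6) = 6; 1 - 19 = -18, which IS divisible by 6, so compatible.
    Write x = 19 + 36·t and substitute into x ≡ 1 (mod 6): 36·t ≡ 1 − 19 = -18 (mod 6).
    Divide the congruence (and modulus) by g = 6: 6·t ≡ -3 (mod 1).
    Modulo 1 every t works; take t = 0.
    Then x = 19 + 36·0 = 19, valid modulo lcm(36, 6) = 36: x ≡ 19 (mod 36).
Verify: 19 mod 9 = 1, 19 mod 4 = 3, 19 mod 6 = 1.

x ≡ 19 (mod 36).
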